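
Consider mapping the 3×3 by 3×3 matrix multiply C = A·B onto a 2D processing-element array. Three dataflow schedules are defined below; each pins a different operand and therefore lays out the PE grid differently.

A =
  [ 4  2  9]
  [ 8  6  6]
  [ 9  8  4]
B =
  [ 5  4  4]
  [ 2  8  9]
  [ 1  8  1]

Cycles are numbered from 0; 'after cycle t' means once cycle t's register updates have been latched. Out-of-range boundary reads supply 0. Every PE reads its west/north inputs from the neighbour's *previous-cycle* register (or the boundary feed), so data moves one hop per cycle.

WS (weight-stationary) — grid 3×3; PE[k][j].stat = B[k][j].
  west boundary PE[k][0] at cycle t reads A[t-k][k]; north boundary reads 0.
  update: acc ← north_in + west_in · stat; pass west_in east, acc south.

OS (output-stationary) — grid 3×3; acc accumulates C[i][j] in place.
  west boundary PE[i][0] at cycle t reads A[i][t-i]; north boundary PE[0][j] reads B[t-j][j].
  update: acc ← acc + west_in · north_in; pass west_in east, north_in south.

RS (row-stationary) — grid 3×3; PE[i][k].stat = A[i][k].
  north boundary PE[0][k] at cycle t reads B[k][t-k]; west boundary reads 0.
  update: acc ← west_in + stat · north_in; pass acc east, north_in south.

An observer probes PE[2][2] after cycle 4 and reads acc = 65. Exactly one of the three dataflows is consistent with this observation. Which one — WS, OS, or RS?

dataflow = RS

— WS: 3×3; PE[2][2] trace:
  after 0 — PE[2][2] acc=0, pass-E 0, pass-S 0
  after 1 — PE[2][2] acc=0, pass-E 0, pass-S 0
  after 2 — PE[2][2] acc=0, pass-E 0, pass-S 0
  after 3 — PE[2][2] acc=0, pass-E 0, pass-S 0
  after 4 — PE[2][2] acc=43, pass-E 9, pass-S 43
— OS: 3×3; PE[2][2] trace:
  after 0 — PE[2][2] acc=0, pass-E 0, pass-S 0
  after 1 — PE[2][2] acc=0, pass-E 0, pass-S 0
  after 2 — PE[2][2] acc=0, pass-E 0, pass-S 0
  after 3 — PE[2][2] acc=0, pass-E 0, pass-S 0
  after 4 — PE[2][2] acc=36, pass-E 9, pass-S 4
— RS: 3×3; PE[2][2] trace:
  after 0 — PE[2][2] acc=0, pass-E 0, pass-S 0
  after 1 — PE[2][2] acc=0, pass-E 0, pass-S 0
  after 2 — PE[2][2] acc=0, pass-E 0, pass-S 0
  after 3 — PE[2][2] acc=0, pass-E 0, pass-S 0
  after 4 — PE[2][2] acc=65, pass-E 65, pass-S 1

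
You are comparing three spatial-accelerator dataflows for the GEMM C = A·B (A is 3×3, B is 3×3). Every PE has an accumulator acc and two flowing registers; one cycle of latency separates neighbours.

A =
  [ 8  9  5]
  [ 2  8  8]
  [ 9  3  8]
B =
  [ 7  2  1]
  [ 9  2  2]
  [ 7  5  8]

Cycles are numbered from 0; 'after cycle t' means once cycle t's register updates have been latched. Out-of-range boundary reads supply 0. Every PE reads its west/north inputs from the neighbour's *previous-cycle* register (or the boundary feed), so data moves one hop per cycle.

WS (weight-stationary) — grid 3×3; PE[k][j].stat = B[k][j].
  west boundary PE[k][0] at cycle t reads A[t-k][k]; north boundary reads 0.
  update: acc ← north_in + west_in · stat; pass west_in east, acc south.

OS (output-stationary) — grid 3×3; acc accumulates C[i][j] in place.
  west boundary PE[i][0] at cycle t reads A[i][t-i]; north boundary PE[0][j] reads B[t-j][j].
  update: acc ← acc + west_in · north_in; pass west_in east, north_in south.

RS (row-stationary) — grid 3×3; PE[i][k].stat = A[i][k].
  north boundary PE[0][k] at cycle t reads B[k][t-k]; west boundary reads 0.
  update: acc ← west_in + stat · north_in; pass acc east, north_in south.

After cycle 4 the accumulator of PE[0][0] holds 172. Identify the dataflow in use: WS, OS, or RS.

dataflow = OS

Under WS (3×3), PE[0][0]:
  c0 r0c0: 56 / 8 / 56
  c1 r0c0: 14 / 2 / 14
  c2 r0c0: 63 / 9 / 63
  c3 r0c0: 0 / 0 / 0
  c4 r0c0: 0 / 0 / 0
Under OS (3×3), PE[0][0]:
  c0 r0c0: 56 / 8 / 7
  c1 r0c0: 137 / 9 / 9
  c2 r0c0: 172 / 5 / 7
  c3 r0c0: 172 / 0 / 0
  c4 r0c0: 172 / 0 / 0
Under RS (3×3), PE[0][0]:
  c0 r0c0: 56 / 56 / 7
  c1 r0c0: 16 / 16 / 2
  c2 r0c0: 8 / 8 / 1
  c3 r0c0: 0 / 0 / 0
  c4 r0c0: 0 / 0 / 0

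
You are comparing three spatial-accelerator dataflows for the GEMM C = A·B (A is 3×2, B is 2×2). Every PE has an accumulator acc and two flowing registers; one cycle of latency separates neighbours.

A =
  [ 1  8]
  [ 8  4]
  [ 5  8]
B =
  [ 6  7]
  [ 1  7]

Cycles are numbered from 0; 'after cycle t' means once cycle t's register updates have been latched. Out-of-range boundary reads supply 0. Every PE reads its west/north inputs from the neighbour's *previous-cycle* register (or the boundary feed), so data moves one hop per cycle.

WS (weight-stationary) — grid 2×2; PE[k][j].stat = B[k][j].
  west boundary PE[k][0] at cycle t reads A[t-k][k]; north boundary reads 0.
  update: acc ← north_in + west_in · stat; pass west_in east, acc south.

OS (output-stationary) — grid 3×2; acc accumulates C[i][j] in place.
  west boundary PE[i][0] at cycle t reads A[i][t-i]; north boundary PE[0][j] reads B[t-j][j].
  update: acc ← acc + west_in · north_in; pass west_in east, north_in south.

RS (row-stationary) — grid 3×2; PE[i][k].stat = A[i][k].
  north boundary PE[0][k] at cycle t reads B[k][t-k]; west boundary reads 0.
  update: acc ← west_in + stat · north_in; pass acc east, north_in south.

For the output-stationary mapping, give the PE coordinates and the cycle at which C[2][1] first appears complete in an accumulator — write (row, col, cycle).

(row, col, cycle) = (2, 1, 4)

OS: C[2][1] accumulates in PE[2][1]:
  cycle 0: PE[2][1] → acc 0, east 0, south 0
  cycle 1: PE[2][1] → acc 0, east 0, south 0
  cycle 2: PE[2][1] → acc 0, east 0, south 0
  cycle 3: PE[2][1] → acc 35, east 5, south 7
  cycle 4: PE[2][1] → acc 91, east 8, south 7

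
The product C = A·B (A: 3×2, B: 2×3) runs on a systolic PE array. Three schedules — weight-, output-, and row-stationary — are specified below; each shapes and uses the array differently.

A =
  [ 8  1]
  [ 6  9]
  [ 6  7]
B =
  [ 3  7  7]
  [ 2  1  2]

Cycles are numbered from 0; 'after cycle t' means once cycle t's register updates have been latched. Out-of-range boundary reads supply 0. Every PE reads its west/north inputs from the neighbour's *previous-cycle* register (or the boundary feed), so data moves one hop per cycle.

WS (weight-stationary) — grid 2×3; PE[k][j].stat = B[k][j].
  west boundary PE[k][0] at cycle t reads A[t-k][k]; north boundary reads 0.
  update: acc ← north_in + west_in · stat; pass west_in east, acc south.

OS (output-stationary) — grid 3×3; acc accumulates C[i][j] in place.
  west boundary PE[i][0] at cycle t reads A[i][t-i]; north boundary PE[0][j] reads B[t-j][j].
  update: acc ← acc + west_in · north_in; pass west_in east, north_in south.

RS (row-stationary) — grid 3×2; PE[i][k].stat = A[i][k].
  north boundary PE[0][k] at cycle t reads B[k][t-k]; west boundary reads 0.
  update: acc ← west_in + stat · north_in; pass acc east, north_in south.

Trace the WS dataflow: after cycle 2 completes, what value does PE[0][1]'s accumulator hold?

PE[0][1].acc = 42

WS (2×3). Following PE[0][1] plus its west/north inputs:
  [0] (0,0) acc=24 (h:8 v:24)
  [0] (0,1) acc=0 (h:0 v:0)
  [1] (0,0) acc=18 (h:6 v:18)
  [1] (0,1) acc=56 (h:8 v:56)
  [2] (0,0) acc=18 (h:6 v:18)
  [2] (0,1) acc=42 (h:6 v:42)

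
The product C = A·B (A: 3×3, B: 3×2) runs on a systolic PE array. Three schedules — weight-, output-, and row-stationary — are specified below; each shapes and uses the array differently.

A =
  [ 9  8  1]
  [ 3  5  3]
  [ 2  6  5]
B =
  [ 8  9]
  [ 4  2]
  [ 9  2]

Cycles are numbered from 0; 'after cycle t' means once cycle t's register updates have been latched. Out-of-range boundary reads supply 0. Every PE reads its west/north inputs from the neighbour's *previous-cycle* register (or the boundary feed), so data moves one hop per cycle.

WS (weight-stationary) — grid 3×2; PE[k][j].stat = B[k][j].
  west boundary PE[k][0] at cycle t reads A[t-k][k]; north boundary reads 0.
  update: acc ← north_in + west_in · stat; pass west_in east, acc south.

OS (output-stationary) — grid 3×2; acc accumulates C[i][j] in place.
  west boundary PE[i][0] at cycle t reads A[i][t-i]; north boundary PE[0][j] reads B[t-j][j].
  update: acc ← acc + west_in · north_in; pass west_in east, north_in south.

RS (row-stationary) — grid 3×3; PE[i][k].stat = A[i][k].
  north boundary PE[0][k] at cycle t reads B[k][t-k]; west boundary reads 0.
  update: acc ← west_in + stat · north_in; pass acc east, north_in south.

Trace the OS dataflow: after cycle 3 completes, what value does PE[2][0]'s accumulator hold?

Tracing OS — 3×2 array, target PE[2][0]:
  0: (1,0).acc=0  regs=<0,0>
  0: (2,0).acc=0  regs=<0,0>
  1: (1,0).acc=24  regs=<3,8>
  1: (2,0).acc=0  regs=<0,0>
  2: (1,0).acc=44  regs=<5,4>
  2: (2,0).acc=16  regs=<2,8>
  3: (1,0).acc=71  regs=<3,9>
  3: (2,0).acc=40  regs=<6,4>

PE[2][0].acc = 40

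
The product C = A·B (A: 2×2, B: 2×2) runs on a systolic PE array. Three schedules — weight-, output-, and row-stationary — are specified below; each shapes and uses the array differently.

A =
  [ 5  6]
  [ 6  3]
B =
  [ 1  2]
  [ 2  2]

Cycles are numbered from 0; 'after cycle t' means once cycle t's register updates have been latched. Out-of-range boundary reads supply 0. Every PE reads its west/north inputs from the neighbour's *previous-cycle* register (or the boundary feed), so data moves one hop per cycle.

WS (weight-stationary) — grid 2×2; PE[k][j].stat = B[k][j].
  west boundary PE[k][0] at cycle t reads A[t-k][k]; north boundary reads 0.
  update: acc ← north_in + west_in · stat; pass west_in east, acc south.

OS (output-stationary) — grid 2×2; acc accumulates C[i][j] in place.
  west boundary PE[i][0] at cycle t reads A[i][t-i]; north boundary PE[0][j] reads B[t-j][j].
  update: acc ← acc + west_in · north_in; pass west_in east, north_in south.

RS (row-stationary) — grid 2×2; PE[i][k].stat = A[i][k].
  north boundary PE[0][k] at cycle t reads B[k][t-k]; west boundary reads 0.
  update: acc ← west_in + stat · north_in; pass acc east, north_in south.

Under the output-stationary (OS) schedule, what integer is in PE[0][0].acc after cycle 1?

OS 2×2: PE[0][0] cycle-by-cycle (with neighbour feeds):
  cycle 0: PE[0][0] → acc 5, east 5, south 1
  cycle 1: PE[0][0] → acc 17, east 6, south 2

PE[0][0].acc = 17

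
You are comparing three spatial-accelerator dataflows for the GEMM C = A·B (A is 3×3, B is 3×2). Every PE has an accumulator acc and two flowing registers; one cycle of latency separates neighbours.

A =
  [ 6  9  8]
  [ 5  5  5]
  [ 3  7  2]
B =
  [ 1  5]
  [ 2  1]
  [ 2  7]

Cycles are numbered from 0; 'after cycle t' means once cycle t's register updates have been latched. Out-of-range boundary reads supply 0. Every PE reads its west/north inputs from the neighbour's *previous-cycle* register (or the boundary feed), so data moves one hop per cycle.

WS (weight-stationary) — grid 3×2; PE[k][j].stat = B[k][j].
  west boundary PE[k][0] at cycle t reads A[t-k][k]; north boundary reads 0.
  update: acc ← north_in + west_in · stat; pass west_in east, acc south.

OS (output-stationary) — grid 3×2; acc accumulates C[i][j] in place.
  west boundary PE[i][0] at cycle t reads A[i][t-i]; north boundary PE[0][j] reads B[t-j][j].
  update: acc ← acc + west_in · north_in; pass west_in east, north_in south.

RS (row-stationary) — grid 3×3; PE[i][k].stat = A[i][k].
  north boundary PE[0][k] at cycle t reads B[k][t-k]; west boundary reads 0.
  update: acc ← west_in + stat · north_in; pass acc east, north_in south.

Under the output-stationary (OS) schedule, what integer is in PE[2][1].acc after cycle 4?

PE[2][1].acc = 22

Tracing OS — 3×2 array, target PE[2][1]:
  t=0 PE[1][1]: acc=0 h=0 v=0
  t=0 PE[2][0]: acc=0 h=0 v=0
  t=0 PE[2][1]: acc=0 h=0 v=0
  t=1 PE[1][1]: acc=0 h=0 v=0
  t=1 PE[2][0]: acc=0 h=0 v=0
  t=1 PE[2][1]: acc=0 h=0 v=0
  t=2 PE[1][1]: acc=25 h=5 v=5
  t=2 PE[2][0]: acc=3 h=3 v=1
  t=2 PE[2][1]: acc=0 h=0 v=0
  t=3 PE[1][1]: acc=30 h=5 v=1
  t=3 PE[2][0]: acc=17 h=7 v=2
  t=3 PE[2][1]: acc=15 h=3 v=5
  t=4 PE[1][1]: acc=65 h=5 v=7
  t=4 PE[2][0]: acc=21 h=2 v=2
  t=4 PE[2][1]: acc=22 h=7 v=1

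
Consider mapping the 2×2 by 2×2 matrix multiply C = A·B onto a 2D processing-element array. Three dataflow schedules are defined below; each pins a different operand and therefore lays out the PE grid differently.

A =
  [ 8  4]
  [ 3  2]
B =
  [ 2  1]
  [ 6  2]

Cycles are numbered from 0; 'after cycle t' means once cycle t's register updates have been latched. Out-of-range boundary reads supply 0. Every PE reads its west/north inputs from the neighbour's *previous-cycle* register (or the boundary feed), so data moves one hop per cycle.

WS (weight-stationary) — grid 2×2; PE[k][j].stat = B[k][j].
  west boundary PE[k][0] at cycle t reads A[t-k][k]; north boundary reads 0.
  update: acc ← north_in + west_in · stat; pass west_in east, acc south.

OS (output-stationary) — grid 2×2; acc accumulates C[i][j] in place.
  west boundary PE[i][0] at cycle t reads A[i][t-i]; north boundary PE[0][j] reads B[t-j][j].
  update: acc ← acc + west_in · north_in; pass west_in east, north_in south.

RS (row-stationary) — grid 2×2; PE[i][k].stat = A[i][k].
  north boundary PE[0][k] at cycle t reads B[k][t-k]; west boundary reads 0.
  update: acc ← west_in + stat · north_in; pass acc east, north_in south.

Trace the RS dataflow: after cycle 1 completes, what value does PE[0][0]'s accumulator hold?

RS (2×2). Following PE[0][0] plus its west/north inputs:
  cycle 0: PE[0][0] → acc 16, east 16, south 2
  cycle 1: PE[0][0] → acc 8, east 8, south 1

PE[0][0].acc = 8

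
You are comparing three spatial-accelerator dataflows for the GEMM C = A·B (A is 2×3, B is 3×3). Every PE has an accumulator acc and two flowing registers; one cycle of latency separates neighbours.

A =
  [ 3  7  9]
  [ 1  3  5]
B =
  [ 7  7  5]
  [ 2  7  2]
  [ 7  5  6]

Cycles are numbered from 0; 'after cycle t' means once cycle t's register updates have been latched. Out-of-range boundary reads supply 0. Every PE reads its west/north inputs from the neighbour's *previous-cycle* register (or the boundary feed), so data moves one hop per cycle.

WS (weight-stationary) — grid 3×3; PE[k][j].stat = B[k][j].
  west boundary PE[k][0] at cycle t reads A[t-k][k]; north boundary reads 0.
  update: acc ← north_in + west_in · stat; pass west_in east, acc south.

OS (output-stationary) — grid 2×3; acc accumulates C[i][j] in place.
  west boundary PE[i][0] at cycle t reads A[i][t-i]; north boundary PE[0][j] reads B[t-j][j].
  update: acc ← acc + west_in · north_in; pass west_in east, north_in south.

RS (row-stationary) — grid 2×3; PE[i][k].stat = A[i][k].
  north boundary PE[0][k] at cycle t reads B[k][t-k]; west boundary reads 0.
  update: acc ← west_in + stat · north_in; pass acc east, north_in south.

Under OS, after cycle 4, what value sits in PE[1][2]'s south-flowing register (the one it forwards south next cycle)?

register = 2

OS (2×3). Following PE[1][2] plus its west/north inputs:
  0: (0,2).acc=0  regs=<0,0>
  0: (1,1).acc=0  regs=<0,0>
  0: (1,2).acc=0  regs=<0,0>
  1: (0,2).acc=0  regs=<0,0>
  1: (1,1).acc=0  regs=<0,0>
  1: (1,2).acc=0  regs=<0,0>
  2: (0,2).acc=15  regs=<3,5>
  2: (1,1).acc=7  regs=<1,7>
  2: (1,2).acc=0  regs=<0,0>
  3: (0,2).acc=29  regs=<7,2>
  3: (1,1).acc=28  regs=<3,7>
  3: (1,2).acc=5  regs=<1,5>
  4: (0,2).acc=83  regs=<9,6>
  4: (1,1).acc=53  regs=<5,5>
  4: (1,2).acc=11  regs=<3,2>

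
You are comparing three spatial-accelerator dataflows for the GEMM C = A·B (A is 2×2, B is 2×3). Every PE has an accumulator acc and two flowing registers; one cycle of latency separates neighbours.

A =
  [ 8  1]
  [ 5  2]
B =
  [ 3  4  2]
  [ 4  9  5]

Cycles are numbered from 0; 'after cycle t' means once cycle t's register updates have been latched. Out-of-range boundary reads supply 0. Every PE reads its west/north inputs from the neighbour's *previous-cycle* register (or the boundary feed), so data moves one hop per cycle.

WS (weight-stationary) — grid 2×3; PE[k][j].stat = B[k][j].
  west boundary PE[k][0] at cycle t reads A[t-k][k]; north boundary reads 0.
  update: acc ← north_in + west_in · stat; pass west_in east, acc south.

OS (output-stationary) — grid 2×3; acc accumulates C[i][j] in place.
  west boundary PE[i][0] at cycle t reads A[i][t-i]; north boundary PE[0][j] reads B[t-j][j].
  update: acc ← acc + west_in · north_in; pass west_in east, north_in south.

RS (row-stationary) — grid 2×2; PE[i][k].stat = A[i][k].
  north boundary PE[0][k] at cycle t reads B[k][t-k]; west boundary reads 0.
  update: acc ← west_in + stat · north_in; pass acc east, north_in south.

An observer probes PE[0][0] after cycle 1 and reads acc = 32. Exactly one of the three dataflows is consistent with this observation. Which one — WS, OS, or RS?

dataflow = RS

Under WS (2×3), PE[0][0]:
  step 0 · PE0,0: acc=24; fwd→8 fwd↓24
  step 1 · PE0,0: acc=15; fwd→5 fwd↓15
Under OS (2×3), PE[0][0]:
  step 0 · PE0,0: acc=24; fwd→8 fwd↓3
  step 1 · PE0,0: acc=28; fwd→1 fwd↓4
Under RS (2×2), PE[0][0]:
  step 0 · PE0,0: acc=24; fwd→24 fwd↓3
  step 1 · PE0,0: acc=32; fwd→32 fwd↓4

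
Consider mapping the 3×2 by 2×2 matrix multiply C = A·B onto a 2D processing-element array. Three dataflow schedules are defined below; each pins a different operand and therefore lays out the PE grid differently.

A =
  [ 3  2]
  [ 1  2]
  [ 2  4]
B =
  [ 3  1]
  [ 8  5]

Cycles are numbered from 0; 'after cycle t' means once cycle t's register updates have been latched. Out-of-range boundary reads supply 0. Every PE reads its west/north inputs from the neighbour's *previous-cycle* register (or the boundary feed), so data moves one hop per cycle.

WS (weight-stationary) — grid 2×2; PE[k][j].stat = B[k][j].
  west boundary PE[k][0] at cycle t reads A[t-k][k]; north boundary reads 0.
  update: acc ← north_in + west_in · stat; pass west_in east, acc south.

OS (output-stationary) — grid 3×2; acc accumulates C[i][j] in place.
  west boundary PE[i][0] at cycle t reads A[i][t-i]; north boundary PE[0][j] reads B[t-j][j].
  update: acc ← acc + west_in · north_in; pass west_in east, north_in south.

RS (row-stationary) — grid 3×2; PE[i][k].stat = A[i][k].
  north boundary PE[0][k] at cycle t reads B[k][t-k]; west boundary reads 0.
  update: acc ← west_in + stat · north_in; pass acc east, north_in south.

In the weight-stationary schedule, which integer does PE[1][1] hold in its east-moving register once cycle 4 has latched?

WS (2×2). Following PE[1][1] plus its west/north inputs:
  cycle 0: PE[0][1] → acc 0, east 0, south 0
  cycle 0: PE[1][0] → acc 0, east 0, south 0
  cycle 0: PE[1][1] → acc 0, east 0, south 0
  cycle 1: PE[0][1] → acc 3, east 3, south 3
  cycle 1: PE[1][0] → acc 25, east 2, south 25
  cycle 1: PE[1][1] → acc 0, east 0, south 0
  cycle 2: PE[0][1] → acc 1, east 1, south 1
  cycle 2: PE[1][0] → acc 19, east 2, south 19
  cycle 2: PE[1][1] → acc 13, east 2, south 13
  cycle 3: PE[0][1] → acc 2, east 2, south 2
  cycle 3: PE[1][0] → acc 38, east 4, south 38
  cycle 3: PE[1][1] → acc 11, east 2, south 11
  cycle 4: PE[0][1] → acc 0, east 0, south 0
  cycle 4: PE[1][0] → acc 0, east 0, south 0
  cycle 4: PE[1][1] → acc 22, east 4, south 22

register = 4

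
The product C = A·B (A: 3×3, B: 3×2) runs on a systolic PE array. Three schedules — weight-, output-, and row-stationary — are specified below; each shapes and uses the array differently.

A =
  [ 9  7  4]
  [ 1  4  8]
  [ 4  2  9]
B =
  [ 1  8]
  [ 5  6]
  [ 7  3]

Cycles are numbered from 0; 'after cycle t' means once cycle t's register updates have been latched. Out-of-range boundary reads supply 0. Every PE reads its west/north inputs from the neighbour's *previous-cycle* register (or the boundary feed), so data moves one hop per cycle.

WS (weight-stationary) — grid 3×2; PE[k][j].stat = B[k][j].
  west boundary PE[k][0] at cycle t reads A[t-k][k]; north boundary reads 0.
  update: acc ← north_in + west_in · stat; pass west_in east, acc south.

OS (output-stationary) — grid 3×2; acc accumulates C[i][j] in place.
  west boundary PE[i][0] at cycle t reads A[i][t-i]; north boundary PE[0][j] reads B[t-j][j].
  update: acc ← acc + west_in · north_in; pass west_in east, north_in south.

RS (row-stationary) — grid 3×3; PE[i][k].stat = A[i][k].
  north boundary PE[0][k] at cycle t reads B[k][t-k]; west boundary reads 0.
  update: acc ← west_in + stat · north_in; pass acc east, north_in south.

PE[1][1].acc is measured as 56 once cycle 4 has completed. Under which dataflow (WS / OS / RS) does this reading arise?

Under WS (3×2), PE[1][1]:
  step 0 · PE1,1: acc=0; fwd→0 fwd↓0
  step 1 · PE1,1: acc=0; fwd→0 fwd↓0
  step 2 · PE1,1: acc=114; fwd→7 fwd↓114
  step 3 · PE1,1: acc=32; fwd→4 fwd↓32
  step 4 · PE1,1: acc=44; fwd→2 fwd↓44
Under OS (3×2), PE[1][1]:
  step 0 · PE1,1: acc=0; fwd→0 fwd↓0
  step 1 · PE1,1: acc=0; fwd→0 fwd↓0
  step 2 · PE1,1: acc=8; fwd→1 fwd↓8
  step 3 · PE1,1: acc=32; fwd→4 fwd↓6
  step 4 · PE1,1: acc=56; fwd→8 fwd↓3
Under RS (3×3), PE[1][1]:
  step 0 · PE1,1: acc=0; fwd→0 fwd↓0
  step 1 · PE1,1: acc=0; fwd→0 fwd↓0
  step 2 · PE1,1: acc=21; fwd→21 fwd↓5
  step 3 · PE1,1: acc=32; fwd→32 fwd↓6
  step 4 · PE1,1: acc=0; fwd→0 fwd↓0

dataflow = OS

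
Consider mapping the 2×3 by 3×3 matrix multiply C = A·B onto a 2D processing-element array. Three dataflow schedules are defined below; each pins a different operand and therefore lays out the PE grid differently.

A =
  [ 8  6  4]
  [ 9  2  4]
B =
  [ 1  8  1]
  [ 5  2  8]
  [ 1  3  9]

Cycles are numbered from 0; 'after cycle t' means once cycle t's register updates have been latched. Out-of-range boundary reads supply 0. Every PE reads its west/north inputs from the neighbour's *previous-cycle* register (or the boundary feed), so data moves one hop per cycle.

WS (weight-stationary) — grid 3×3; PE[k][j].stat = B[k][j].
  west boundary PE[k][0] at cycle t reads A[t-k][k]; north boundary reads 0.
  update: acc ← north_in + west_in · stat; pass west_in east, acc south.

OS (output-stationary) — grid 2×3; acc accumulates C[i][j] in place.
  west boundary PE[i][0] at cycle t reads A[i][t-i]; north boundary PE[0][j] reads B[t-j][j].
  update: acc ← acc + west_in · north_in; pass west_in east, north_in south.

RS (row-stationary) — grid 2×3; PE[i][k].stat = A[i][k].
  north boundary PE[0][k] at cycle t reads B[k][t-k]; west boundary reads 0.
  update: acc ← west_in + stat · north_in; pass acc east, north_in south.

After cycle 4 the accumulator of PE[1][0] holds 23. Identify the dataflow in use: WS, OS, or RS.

— WS: 3×3; PE[1][0] trace:
  c0 r1c0: 0 / 0 / 0
  c1 r1c0: 38 / 6 / 38
  c2 r1c0: 19 / 2 / 19
  c3 r1c0: 0 / 0 / 0
  c4 r1c0: 0 / 0 / 0
— OS: 2×3; PE[1][0] trace:
  c0 r1c0: 0 / 0 / 0
  c1 r1c0: 9 / 9 / 1
  c2 r1c0: 19 / 2 / 5
  c3 r1c0: 23 / 4 / 1
  c4 r1c0: 23 / 0 / 0
— RS: 2×3; PE[1][0] trace:
  c0 r1c0: 0 / 0 / 0
  c1 r1c0: 9 / 9 / 1
  c2 r1c0: 72 / 72 / 8
  c3 r1c0: 9 / 9 / 1
  c4 r1c0: 0 / 0 / 0

dataflow = OS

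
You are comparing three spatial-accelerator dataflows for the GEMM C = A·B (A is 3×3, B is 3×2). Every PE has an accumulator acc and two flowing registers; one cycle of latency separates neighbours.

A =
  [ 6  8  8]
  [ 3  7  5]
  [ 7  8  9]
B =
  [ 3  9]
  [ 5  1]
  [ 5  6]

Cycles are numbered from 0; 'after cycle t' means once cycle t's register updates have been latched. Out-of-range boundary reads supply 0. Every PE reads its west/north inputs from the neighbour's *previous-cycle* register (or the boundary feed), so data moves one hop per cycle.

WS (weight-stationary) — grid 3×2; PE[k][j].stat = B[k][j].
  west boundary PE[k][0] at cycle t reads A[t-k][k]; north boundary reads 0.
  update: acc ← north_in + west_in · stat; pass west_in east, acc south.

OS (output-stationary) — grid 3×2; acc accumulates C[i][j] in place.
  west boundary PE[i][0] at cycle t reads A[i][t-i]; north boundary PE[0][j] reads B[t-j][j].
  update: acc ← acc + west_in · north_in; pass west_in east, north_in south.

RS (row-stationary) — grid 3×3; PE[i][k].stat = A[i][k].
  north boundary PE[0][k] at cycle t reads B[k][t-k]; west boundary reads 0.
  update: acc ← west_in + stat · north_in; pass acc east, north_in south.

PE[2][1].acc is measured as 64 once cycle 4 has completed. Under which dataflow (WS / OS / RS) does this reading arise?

Under WS (3×2), PE[2][1]:
  [0] (2,1) acc=0 (h:0 v:0)
  [1] (2,1) acc=0 (h:0 v:0)
  [2] (2,1) acc=0 (h:0 v:0)
  [3] (2,1) acc=110 (h:8 v:110)
  [4] (2,1) acc=64 (h:5 v:64)
Under OS (3×2), PE[2][1]:
  [0] (2,1) acc=0 (h:0 v:0)
  [1] (2,1) acc=0 (h:0 v:0)
  [2] (2,1) acc=0 (h:0 v:0)
  [3] (2,1) acc=63 (h:7 v:9)
  [4] (2,1) acc=71 (h:8 v:1)
Under RS (3×3), PE[2][1]:
  [0] (2,1) acc=0 (h:0 v:0)
  [1] (2,1) acc=0 (h:0 v:0)
  [2] (2,1) acc=0 (h:0 v:0)
  [3] (2,1) acc=61 (h:61 v:5)
  [4] (2,1) acc=71 (h:71 v:1)

dataflow = WS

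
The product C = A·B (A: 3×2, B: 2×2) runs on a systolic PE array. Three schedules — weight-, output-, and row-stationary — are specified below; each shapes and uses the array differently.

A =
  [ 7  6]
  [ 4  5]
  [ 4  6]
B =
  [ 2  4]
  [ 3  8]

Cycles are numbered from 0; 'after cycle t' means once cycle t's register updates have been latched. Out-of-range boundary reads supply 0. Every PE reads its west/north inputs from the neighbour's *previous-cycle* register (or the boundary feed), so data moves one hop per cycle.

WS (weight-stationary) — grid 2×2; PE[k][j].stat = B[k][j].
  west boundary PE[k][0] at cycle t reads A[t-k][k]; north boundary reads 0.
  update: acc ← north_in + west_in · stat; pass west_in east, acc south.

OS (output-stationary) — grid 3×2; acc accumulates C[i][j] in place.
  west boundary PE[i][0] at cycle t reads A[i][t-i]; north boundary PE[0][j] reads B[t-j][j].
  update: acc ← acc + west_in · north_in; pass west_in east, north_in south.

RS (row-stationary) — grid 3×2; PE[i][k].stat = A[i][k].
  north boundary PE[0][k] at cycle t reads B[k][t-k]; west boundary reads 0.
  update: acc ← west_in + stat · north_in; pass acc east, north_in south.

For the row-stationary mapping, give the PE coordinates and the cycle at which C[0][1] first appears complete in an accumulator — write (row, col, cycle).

Under RS, C[0][1] lands at PE[0][1]:
  t=0 PE[0][1]: acc=0 h=0 v=0
  t=1 PE[0][1]: acc=32 h=32 v=3
  t=2 PE[0][1]: acc=76 h=76 v=8

(row, col, cycle) = (0, 1, 2)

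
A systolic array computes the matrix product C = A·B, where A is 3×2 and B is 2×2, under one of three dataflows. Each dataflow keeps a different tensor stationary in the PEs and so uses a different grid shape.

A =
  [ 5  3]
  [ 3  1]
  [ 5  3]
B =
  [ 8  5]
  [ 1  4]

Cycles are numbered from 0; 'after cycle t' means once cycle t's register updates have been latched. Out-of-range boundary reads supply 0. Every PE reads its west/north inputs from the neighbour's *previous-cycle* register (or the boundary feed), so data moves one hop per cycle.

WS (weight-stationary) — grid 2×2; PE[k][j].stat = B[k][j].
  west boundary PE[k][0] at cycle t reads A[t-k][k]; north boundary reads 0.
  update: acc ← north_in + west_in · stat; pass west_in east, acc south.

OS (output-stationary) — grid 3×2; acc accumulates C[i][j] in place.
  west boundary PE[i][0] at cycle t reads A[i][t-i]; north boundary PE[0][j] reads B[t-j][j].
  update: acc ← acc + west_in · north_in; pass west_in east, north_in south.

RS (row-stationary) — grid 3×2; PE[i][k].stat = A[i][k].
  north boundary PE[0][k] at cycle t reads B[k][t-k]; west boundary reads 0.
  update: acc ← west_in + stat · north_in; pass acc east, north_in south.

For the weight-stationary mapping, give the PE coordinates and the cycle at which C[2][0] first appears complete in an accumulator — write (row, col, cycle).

(row, col, cycle) = (1, 0, 3)

WS: C[2][0] accumulates in PE[1][0]:
  step 0 · PE1,0: acc=0; fwd→0 fwd↓0
  step 1 · PE1,0: acc=43; fwd→3 fwd↓43
  step 2 · PE1,0: acc=25; fwd→1 fwd↓25
  step 3 · PE1,0: acc=43; fwd→3 fwd↓43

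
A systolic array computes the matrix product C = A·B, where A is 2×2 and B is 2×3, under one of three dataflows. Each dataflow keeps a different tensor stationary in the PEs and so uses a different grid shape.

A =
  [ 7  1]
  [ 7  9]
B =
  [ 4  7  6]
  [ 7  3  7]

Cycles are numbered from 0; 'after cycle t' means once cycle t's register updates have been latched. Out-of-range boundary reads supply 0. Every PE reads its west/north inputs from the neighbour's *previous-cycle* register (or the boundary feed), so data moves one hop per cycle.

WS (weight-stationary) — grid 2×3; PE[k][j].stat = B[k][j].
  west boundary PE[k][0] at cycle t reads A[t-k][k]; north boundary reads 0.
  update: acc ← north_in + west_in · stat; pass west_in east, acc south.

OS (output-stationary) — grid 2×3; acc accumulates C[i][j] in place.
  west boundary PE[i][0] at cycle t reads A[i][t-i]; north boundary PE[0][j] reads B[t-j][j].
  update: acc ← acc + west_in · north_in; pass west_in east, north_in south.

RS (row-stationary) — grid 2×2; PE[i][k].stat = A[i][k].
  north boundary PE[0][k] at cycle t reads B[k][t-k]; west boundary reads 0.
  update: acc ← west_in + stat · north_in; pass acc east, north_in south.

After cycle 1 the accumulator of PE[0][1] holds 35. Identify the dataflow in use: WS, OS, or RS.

Under WS (2×3), PE[0][1]:
  step 0 · PE0,1: acc=0; fwd→0 fwd↓0
  step 1 · PE0,1: acc=49; fwd→7 fwd↓49
Under OS (2×3), PE[0][1]:
  step 0 · PE0,1: acc=0; fwd→0 fwd↓0
  step 1 · PE0,1: acc=49; fwd→7 fwd↓7
Under RS (2×2), PE[0][1]:
  step 0 · PE0,1: acc=0; fwd→0 fwd↓0
  step 1 · PE0,1: acc=35; fwd→35 fwd↓7

dataflow = RS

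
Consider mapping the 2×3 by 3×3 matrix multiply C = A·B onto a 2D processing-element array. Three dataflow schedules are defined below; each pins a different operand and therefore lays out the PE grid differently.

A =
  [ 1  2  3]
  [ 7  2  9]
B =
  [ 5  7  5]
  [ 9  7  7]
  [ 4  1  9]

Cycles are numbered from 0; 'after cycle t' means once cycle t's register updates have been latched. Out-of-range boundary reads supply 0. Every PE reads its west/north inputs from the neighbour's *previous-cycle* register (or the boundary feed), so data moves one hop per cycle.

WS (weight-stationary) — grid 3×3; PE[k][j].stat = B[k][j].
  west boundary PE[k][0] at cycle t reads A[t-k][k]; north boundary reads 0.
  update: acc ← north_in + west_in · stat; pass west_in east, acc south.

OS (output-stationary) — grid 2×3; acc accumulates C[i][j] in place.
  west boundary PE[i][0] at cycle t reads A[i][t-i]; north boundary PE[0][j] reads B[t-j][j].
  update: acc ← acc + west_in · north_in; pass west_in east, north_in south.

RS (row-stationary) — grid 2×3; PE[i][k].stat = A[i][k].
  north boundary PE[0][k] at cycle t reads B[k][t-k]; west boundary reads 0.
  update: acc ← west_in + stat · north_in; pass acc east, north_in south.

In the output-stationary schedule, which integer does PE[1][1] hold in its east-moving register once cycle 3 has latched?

Tracing OS — 2×3 array, target PE[1][1]:
  @0  [0,1]  acc 0  |  →0  ↓0
  @0  [1,0]  acc 0  |  →0  ↓0
  @0  [1,1]  acc 0  |  →0  ↓0
  @1  [0,1]  acc 7  |  →1  ↓7
  @1  [1,0]  acc 35  |  →7  ↓5
  @1  [1,1]  acc 0  |  →0  ↓0
  @2  [0,1]  acc 21  |  →2  ↓7
  @2  [1,0]  acc 53  |  →2  ↓9
  @2  [1,1]  acc 49  |  →7  ↓7
  @3  [0,1]  acc 24  |  →3  ↓1
  @3  [1,0]  acc 89  |  →9  ↓4
  @3  [1,1]  acc 63  |  →2  ↓7

register = 2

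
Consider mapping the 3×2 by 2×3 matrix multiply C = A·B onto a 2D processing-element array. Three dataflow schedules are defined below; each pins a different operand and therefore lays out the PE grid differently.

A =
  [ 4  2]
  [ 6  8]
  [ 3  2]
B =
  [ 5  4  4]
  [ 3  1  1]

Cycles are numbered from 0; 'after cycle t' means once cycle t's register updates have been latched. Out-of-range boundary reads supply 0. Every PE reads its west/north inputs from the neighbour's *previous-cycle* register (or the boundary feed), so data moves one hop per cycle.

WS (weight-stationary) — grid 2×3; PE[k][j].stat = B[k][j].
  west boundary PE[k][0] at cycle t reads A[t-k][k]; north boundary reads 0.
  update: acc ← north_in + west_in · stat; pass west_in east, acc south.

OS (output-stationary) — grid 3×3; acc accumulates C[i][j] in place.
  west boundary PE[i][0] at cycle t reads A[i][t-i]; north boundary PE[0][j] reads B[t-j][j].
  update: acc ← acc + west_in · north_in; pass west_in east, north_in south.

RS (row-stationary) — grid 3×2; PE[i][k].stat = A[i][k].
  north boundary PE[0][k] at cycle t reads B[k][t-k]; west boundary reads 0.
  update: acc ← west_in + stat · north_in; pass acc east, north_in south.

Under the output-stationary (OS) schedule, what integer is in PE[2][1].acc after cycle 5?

PE[2][1].acc = 14

Tracing OS — 3×3 array, target PE[2][1]:
  c0 r1c1: 0 / 0 / 0
  c0 r2c0: 0 / 0 / 0
  c0 r2c1: 0 / 0 / 0
  c1 r1c1: 0 / 0 / 0
  c1 r2c0: 0 / 0 / 0
  c1 r2c1: 0 / 0 / 0
  c2 r1c1: 24 / 6 / 4
  c2 r2c0: 15 / 3 / 5
  c2 r2c1: 0 / 0 / 0
  c3 r1c1: 32 / 8 / 1
  c3 r2c0: 21 / 2 / 3
  c3 r2c1: 12 / 3 / 4
  c4 r1c1: 32 / 0 / 0
  c4 r2c0: 21 / 0 / 0
  c4 r2c1: 14 / 2 / 1
  c5 r1c1: 32 / 0 / 0
  c5 r2c0: 21 / 0 / 0
  c5 r2c1: 14 / 0 / 0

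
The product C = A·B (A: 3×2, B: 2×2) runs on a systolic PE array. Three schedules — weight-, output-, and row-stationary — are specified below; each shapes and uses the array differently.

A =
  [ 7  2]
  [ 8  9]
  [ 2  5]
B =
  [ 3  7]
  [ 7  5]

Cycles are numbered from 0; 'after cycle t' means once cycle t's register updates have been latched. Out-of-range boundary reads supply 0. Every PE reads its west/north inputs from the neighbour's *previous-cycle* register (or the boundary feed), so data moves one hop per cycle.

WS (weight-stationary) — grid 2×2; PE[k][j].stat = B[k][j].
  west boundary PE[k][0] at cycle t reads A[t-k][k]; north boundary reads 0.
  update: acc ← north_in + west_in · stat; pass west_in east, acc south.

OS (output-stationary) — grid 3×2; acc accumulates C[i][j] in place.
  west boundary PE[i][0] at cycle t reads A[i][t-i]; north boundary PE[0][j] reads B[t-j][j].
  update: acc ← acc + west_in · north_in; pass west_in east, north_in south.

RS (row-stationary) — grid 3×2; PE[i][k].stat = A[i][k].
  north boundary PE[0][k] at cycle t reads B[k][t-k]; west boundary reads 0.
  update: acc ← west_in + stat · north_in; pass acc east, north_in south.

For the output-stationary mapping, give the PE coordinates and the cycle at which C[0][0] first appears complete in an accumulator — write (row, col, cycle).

(row, col, cycle) = (0, 0, 1)

Under OS, C[0][0] lands at PE[0][0]:
  t=0 PE[0][0]: acc=21 h=7 v=3
  t=1 PE[0][0]: acc=35 h=2 v=7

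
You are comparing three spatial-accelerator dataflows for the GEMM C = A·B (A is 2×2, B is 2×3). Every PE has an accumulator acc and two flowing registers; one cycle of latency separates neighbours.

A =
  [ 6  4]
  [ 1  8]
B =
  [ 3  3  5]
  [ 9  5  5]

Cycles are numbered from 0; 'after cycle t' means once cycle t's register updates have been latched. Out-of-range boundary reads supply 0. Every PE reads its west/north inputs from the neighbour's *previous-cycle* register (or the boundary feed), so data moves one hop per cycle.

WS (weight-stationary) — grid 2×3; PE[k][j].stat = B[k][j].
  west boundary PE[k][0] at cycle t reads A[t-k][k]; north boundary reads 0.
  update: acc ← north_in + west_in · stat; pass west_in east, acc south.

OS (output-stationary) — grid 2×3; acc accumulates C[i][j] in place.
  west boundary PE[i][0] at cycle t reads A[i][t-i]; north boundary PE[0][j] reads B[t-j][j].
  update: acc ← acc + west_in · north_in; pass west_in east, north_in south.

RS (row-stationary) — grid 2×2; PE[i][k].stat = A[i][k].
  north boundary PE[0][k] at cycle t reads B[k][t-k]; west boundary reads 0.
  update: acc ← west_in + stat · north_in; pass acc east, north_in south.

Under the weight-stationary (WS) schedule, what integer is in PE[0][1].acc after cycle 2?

WS on a 2×3 grid — tracing PE[0][1] and its feeders:
  [0] (0,0) acc=18 (h:6 v:18)
  [0] (0,1) acc=0 (h:0 v:0)
  [1] (0,0) acc=3 (h:1 v:3)
  [1] (0,1) acc=18 (h:6 v:18)
  [2] (0,0) acc=0 (h:0 v:0)
  [2] (0,1) acc=3 (h:1 v:3)

PE[0][1].acc = 3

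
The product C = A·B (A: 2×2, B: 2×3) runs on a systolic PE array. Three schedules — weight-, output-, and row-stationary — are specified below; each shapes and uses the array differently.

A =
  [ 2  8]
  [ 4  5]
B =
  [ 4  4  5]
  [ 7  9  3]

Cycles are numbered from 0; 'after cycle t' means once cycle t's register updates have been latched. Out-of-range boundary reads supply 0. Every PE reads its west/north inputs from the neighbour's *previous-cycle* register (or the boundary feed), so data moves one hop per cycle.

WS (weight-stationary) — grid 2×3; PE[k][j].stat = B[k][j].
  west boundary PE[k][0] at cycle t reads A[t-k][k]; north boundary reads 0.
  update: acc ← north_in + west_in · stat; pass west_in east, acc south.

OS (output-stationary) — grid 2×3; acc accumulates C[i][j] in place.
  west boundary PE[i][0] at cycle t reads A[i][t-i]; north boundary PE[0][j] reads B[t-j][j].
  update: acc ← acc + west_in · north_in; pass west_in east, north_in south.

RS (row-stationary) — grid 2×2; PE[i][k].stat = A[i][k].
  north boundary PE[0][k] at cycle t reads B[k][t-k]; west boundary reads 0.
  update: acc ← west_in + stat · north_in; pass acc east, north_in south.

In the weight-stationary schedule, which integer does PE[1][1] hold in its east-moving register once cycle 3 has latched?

Tracing WS — 2×3 array, target PE[1][1]:
  cycle 0: PE[0][1] → acc 0, east 0, south 0
  cycle 0: PE[1][0] → acc 0, east 0, south 0
  cycle 0: PE[1][1] → acc 0, east 0, south 0
  cycle 1: PE[0][1] → acc 8, east 2, south 8
  cycle 1: PE[1][0] → acc 64, east 8, south 64
  cycle 1: PE[1][1] → acc 0, east 0, south 0
  cycle 2: PE[0][1] → acc 16, east 4, south 16
  cycle 2: PE[1][0] → acc 51, east 5, south 51
  cycle 2: PE[1][1] → acc 80, east 8, south 80
  cycle 3: PE[0][1] → acc 0, east 0, south 0
  cycle 3: PE[1][0] → acc 0, east 0, south 0
  cycle 3: PE[1][1] → acc 61, east 5, south 61

register = 5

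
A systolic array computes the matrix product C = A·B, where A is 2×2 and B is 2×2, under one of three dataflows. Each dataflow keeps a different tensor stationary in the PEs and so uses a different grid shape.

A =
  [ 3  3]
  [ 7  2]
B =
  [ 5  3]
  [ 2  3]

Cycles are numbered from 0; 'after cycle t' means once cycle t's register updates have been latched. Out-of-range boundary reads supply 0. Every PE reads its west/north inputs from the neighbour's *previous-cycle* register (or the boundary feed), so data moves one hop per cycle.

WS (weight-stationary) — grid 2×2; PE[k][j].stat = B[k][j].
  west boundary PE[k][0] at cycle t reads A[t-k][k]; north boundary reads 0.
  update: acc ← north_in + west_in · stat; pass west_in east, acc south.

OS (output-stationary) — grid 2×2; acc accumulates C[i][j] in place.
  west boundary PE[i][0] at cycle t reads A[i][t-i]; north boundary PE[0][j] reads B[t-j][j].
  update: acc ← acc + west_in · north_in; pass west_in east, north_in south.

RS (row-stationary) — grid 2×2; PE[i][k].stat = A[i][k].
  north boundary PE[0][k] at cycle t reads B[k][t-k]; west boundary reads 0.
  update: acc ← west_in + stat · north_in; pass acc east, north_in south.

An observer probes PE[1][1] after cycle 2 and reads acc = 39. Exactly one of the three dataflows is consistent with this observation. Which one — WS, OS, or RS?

dataflow = RS

WS [2×2] PE[1][1] across cycles:
  [0] (1,1) acc=0 (h:0 v:0)
  [1] (1,1) acc=0 (h:0 v:0)
  [2] (1,1) acc=18 (h:3 v:18)
OS [2×2] PE[1][1] across cycles:
  [0] (1,1) acc=0 (h:0 v:0)
  [1] (1,1) acc=0 (h:0 v:0)
  [2] (1,1) acc=21 (h:7 v:3)
RS [2×2] PE[1][1] across cycles:
  [0] (1,1) acc=0 (h:0 v:0)
  [1] (1,1) acc=0 (h:0 v:0)
  [2] (1,1) acc=39 (h:39 v:2)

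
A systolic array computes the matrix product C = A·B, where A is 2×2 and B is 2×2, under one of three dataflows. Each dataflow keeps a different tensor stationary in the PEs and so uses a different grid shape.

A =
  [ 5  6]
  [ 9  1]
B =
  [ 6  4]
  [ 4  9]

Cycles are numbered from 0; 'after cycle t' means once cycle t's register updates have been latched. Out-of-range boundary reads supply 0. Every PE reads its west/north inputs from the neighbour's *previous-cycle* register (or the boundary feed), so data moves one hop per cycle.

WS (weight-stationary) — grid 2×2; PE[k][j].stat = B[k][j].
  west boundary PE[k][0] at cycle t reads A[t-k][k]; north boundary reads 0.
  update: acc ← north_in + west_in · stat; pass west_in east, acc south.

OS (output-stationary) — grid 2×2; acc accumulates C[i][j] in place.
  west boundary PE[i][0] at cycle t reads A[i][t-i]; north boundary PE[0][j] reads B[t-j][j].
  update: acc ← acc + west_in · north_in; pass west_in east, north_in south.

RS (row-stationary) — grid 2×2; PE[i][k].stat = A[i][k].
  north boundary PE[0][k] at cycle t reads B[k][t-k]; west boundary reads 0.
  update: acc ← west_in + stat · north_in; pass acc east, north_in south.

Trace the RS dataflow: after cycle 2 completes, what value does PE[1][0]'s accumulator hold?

RS (2×2). Following PE[1][0] plus its west/north inputs:
  after 0 — PE[0][0] acc=30, pass-E 30, pass-S 6
  after 0 — PE[1][0] acc=0, pass-E 0, pass-S 0
  after 1 — PE[0][0] acc=20, pass-E 20, pass-S 4
  after 1 — PE[1][0] acc=54, pass-E 54, pass-S 6
  after 2 — PE[0][0] acc=0, pass-E 0, pass-S 0
  after 2 — PE[1][0] acc=36, pass-E 36, pass-S 4

PE[1][0].acc = 36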